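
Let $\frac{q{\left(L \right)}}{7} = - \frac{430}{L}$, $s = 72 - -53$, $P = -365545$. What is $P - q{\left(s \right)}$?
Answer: $- \frac{9138023}{25} \approx -3.6552 \cdot 10^{5}$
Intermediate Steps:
$s = 125$ ($s = 72 + 53 = 125$)
$q{\left(L \right)} = - \frac{3010}{L}$ ($q{\left(L \right)} = 7 \left(- \frac{430}{L}\right) = - \frac{3010}{L}$)
$P - q{\left(s \right)} = -365545 - - \frac{3010}{125} = -365545 - \left(-3010\right) \frac{1}{125} = -365545 - - \frac{602}{25} = -365545 + \frac{602}{25} = - \frac{9138023}{25}$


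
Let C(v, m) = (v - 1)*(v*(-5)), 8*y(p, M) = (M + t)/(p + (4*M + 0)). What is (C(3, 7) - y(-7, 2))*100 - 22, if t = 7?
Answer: -6269/2 ≈ -3134.5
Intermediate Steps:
y(p, M) = (7 + M)/(8*(p + 4*M)) (y(p, M) = ((M + 7)/(p + (4*M + 0)))/8 = ((7 + M)/(p + 4*M))/8 = (7 + M)/(8*(p + 4*M)))
C(v, m) = -5*v*(-1 + v) (C(v, m) = (-1 + v)*(-5*v) = -5*v*(-1 + v))
(C(3, 7) - y(-7, 2))*100 - 22 = (5*3*(1 - 1*3) - (7 + 2)/(8*(-7 + 4*2)))*100 - 22 = (5*3*(1 - 3) - 9/(8*(-7 + 8)))*100 - 22 = (5*3*(-2) - 9/(8*1))*100 - 22 = (-30 - 9/8)*100 - 22 = -249/8*100 - 22 = -6225/2 - 22 = -6269/2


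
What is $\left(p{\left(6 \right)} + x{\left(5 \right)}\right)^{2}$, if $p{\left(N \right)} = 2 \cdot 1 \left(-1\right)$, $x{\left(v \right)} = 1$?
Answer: $1$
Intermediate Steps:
$p{\left(N \right)} = -2$ ($p{\left(N \right)} = 2 \left(-1\right) = -2$)
$\left(p{\left(6 \right)} + x{\left(5 \right)}\right)^{2} = \left(-2 + 1\right)^{2} = \left(-1\right)^{2} = 1$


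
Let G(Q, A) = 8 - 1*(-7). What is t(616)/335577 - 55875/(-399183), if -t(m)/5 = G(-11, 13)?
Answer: 2080047350/14884070399 ≈ 0.13975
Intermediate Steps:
G(Q, A) = 15 (G(Q, A) = 8 + 7 = 15)
t(m) = -75 (t(m) = -5*15 = -75)
t(616)/335577 - 55875/(-399183) = -75/335577 - 55875/(-399183) = -75*1/335577 - 55875*(-1/399183) = -25/111859 + 18625/133061 = 2080047350/14884070399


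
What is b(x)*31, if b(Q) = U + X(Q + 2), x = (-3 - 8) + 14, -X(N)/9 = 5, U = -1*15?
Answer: -1860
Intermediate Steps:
U = -15
X(N) = -45 (X(N) = -9*5 = -45)
x = 3 (x = -11 + 14 = 3)
b(Q) = -60 (b(Q) = -15 - 45 = -60)
b(x)*31 = -60*31 = -1860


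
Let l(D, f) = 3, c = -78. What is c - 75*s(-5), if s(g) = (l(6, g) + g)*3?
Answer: 372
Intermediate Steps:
s(g) = 9 + 3*g (s(g) = (3 + g)*3 = 9 + 3*g)
c - 75*s(-5) = -78 - 75*(9 + 3*(-5)) = -78 - 75*(9 - 15) = -78 - 75*(-6) = -78 + 450 = 372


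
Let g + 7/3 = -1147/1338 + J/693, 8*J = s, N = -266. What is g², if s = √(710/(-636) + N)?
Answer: 4947923783678801/486052620907392 - 1423*I*√27011874/393147216 ≈ 10.18 - 0.018812*I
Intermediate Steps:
s = I*√27011874/318 (s = √(710/(-636) - 266) = √(710*(-1/636) - 266) = √(-355/318 - 266) = √(-84943/318) = I*√27011874/318 ≈ 16.344*I)
J = I*√27011874/2544 (J = (I*√27011874/318)/8 = I*√27011874/2544 ≈ 2.043*I)
g = -1423/446 + I*√27011874/1762992 (g = -7/3 + (-1147/1338 + (I*√27011874/2544)/693) = -7/3 + (-1147*1/1338 + (I*√27011874/2544)*(1/693)) = -7/3 + (-1147/1338 + I*√27011874/1762992) = -1423/446 + I*√27011874/1762992 ≈ -3.1906 + 0.002948*I)
g² = (-1423/446 + I*√27011874/1762992)²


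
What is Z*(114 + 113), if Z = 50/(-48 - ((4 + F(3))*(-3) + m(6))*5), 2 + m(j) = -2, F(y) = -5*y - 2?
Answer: -11350/223 ≈ -50.897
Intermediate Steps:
F(y) = -2 - 5*y
m(j) = -4 (m(j) = -2 - 2 = -4)
Z = -50/223 (Z = 50/(-48 - ((4 + (-2 - 5*3))*(-3) - 4)*5) = 50/(-48 - ((4 + (-2 - 15))*(-3) - 4)*5) = 50/(-48 - ((4 - 17)*(-3) - 4)*5) = 50/(-48 - (-13*(-3) - 4)*5) = 50/(-48 - (39 - 4)*5) = 50/(-48 - 35*5) = 50/(-48 - 1*175) = 50/(-48 - 175) = 50/(-223) = 50*(-1/223) = -50/223 ≈ -0.22422)
Z*(114 + 113) = -50*(114 + 113)/223 = -50/223*227 = -11350/223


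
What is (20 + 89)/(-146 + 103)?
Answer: -109/43 ≈ -2.5349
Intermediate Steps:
(20 + 89)/(-146 + 103) = 109/(-43) = 109*(-1/43) = -109/43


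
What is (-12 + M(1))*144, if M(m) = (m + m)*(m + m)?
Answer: -1152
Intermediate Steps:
M(m) = 4*m² (M(m) = (2*m)*(2*m) = 4*m²)
(-12 + M(1))*144 = (-12 + 4*1²)*144 = (-12 + 4*1)*144 = (-12 + 4)*144 = -8*144 = -1152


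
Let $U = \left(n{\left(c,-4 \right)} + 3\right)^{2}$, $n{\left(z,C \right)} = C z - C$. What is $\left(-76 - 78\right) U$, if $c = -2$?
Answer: $-34650$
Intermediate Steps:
$n{\left(z,C \right)} = - C + C z$
$U = 225$ ($U = \left(- 4 \left(-1 - 2\right) + 3\right)^{2} = \left(\left(-4\right) \left(-3\right) + 3\right)^{2} = \left(12 + 3\right)^{2} = 15^{2} = 225$)
$\left(-76 - 78\right) U = \left(-76 - 78\right) 225 = \left(-154\right) 225 = -34650$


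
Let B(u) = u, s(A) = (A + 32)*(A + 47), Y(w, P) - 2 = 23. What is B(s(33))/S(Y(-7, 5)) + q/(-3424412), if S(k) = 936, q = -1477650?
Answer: 92259725/15409854 ≈ 5.9871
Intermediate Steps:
Y(w, P) = 25 (Y(w, P) = 2 + 23 = 25)
s(A) = (32 + A)*(47 + A)
B(s(33))/S(Y(-7, 5)) + q/(-3424412) = (1504 + 33² + 79*33)/936 - 1477650/(-3424412) = (1504 + 1089 + 2607)*(1/936) - 1477650*(-1/3424412) = 5200*(1/936) + 738825/1712206 = 50/9 + 738825/1712206 = 92259725/15409854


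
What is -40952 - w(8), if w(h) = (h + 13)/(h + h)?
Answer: -655253/16 ≈ -40953.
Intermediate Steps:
w(h) = (13 + h)/(2*h) (w(h) = (13 + h)/((2*h)) = (13 + h)*(1/(2*h)) = (13 + h)/(2*h))
-40952 - w(8) = -40952 - (13 + 8)/(2*8) = -40952 - 21/(2*8) = -40952 - 1*21/16 = -40952 - 21/16 = -655253/16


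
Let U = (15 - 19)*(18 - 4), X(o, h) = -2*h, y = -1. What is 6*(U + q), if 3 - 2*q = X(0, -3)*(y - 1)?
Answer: -291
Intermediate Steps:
q = 15/2 (q = 3/2 - (-2*(-3))*(-1 - 1)/2 = 3/2 - 3*(-2) = 3/2 - 1/2*(-12) = 3/2 + 6 = 15/2 ≈ 7.5000)
U = -56 (U = -4*14 = -56)
6*(U + q) = 6*(-56 + 15/2) = 6*(-97/2) = -291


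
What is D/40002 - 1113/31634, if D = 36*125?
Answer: 16305129/210903878 ≈ 0.077311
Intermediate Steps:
D = 4500
D/40002 - 1113/31634 = 4500/40002 - 1113/31634 = 4500*(1/40002) - 1113*1/31634 = 750/6667 - 1113/31634 = 16305129/210903878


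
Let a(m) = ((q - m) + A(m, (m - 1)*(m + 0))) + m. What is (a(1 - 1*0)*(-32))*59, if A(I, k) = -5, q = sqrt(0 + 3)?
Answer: 9440 - 1888*sqrt(3) ≈ 6169.9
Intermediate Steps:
q = sqrt(3) ≈ 1.7320
a(m) = -5 + sqrt(3) (a(m) = ((sqrt(3) - m) - 5) + m = (-5 + sqrt(3) - m) + m = -5 + sqrt(3))
(a(1 - 1*0)*(-32))*59 = ((-5 + sqrt(3))*(-32))*59 = (160 - 32*sqrt(3))*59 = 9440 - 1888*sqrt(3)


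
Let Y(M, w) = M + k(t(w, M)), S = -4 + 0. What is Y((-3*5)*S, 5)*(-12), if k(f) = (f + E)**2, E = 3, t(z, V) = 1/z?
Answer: -21072/25 ≈ -842.88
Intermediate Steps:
t(z, V) = 1/z
S = -4
k(f) = (3 + f)**2 (k(f) = (f + 3)**2 = (3 + f)**2)
Y(M, w) = M + (3 + 1/w)**2
Y((-3*5)*S, 5)*(-12) = (-3*5*(-4) + (1 + 3*5)**2/5**2)*(-12) = (-15*(-4) + (1 + 15)**2/25)*(-12) = (60 + (1/25)*16**2)*(-12) = (60 + (1/25)*256)*(-12) = (60 + 256/25)*(-12) = (1756/25)*(-12) = -21072/25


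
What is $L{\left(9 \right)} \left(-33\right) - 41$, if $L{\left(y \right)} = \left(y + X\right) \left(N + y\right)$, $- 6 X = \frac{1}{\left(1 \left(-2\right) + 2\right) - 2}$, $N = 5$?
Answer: $- \frac{8475}{2} \approx -4237.5$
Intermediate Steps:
$X = \frac{1}{12}$ ($X = - \frac{1}{6 \left(\left(1 \left(-2\right) + 2\right) - 2\right)} = - \frac{1}{6 \left(\left(-2 + 2\right) - 2\right)} = - \frac{1}{6 \left(0 - 2\right)} = - \frac{1}{6 \left(-2\right)} = \left(- \frac{1}{6}\right) \left(- \frac{1}{2}\right) = \frac{1}{12} \approx 0.083333$)
$L{\left(y \right)} = \left(5 + y\right) \left(\frac{1}{12} + y\right)$ ($L{\left(y \right)} = \left(y + \frac{1}{12}\right) \left(5 + y\right) = \left(\frac{1}{12} + y\right) \left(5 + y\right) = \left(5 + y\right) \left(\frac{1}{12} + y\right)$)
$L{\left(9 \right)} \left(-33\right) - 41 = \left(\frac{5}{12} + 9^{2} + \frac{61}{12} \cdot 9\right) \left(-33\right) - 41 = \left(\frac{5}{12} + 81 + \frac{183}{4}\right) \left(-33\right) - 41 = \frac{763}{6} \left(-33\right) - 41 = - \frac{8393}{2} - 41 = - \frac{8475}{2}$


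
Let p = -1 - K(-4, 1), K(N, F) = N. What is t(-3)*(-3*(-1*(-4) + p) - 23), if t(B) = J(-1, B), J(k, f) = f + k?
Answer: 176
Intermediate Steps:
t(B) = -1 + B (t(B) = B - 1 = -1 + B)
p = 3 (p = -1 - 1*(-4) = -1 + 4 = 3)
t(-3)*(-3*(-1*(-4) + p) - 23) = (-1 - 3)*(-3*(-1*(-4) + 3) - 23) = -4*(-3*(4 + 3) - 23) = -4*(-3*7 - 23) = -4*(-21 - 23) = -4*(-44) = 176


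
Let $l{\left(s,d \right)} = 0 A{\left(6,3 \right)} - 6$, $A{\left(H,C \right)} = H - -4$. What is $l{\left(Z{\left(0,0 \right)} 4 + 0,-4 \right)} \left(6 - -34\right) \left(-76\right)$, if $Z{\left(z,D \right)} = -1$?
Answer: $18240$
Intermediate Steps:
$A{\left(H,C \right)} = 4 + H$ ($A{\left(H,C \right)} = H + 4 = 4 + H$)
$l{\left(s,d \right)} = -6$ ($l{\left(s,d \right)} = 0 \left(4 + 6\right) - 6 = 0 \cdot 10 - 6 = 0 - 6 = -6$)
$l{\left(Z{\left(0,0 \right)} 4 + 0,-4 \right)} \left(6 - -34\right) \left(-76\right) = - 6 \left(6 - -34\right) \left(-76\right) = - 6 \left(6 + 34\right) \left(-76\right) = \left(-6\right) 40 \left(-76\right) = \left(-240\right) \left(-76\right) = 18240$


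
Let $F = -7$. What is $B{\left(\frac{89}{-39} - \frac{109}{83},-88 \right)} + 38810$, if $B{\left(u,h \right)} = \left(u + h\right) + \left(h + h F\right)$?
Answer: $\frac{127040612}{3237} \approx 39246.0$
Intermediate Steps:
$B{\left(u,h \right)} = u - 5 h$ ($B{\left(u,h \right)} = \left(u + h\right) + \left(h + h \left(-7\right)\right) = \left(h + u\right) + \left(h - 7 h\right) = \left(h + u\right) - 6 h = u - 5 h$)
$B{\left(\frac{89}{-39} - \frac{109}{83},-88 \right)} + 38810 = \left(\left(\frac{89}{-39} - \frac{109}{83}\right) - -440\right) + 38810 = \left(\left(89 \left(- \frac{1}{39}\right) - \frac{109}{83}\right) + 440\right) + 38810 = \left(\left(- \frac{89}{39} - \frac{109}{83}\right) + 440\right) + 38810 = \left(- \frac{11638}{3237} + 440\right) + 38810 = \frac{1412642}{3237} + 38810 = \frac{127040612}{3237}$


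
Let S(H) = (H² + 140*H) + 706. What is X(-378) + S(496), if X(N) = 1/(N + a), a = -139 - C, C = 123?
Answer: 202343679/640 ≈ 3.1616e+5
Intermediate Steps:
a = -262 (a = -139 - 1*123 = -139 - 123 = -262)
X(N) = 1/(-262 + N) (X(N) = 1/(N - 262) = 1/(-262 + N))
S(H) = 706 + H² + 140*H
X(-378) + S(496) = 1/(-262 - 378) + (706 + 496² + 140*496) = 1/(-640) + (706 + 246016 + 69440) = -1/640 + 316162 = 202343679/640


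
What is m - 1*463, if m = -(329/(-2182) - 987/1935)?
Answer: -650691487/1407390 ≈ -462.34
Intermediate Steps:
m = 930083/1407390 (m = -(329*(-1/2182) - 987*1/1935) = -(-329/2182 - 329/645) = -1*(-930083/1407390) = 930083/1407390 ≈ 0.66086)
m - 1*463 = 930083/1407390 - 1*463 = 930083/1407390 - 463 = -650691487/1407390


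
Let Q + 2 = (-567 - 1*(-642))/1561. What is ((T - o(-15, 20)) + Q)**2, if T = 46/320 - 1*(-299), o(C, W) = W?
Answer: 4792989930604929/62380057600 ≈ 76835.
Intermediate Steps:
T = 47863/160 (T = 46*(1/320) + 299 = 23/160 + 299 = 47863/160 ≈ 299.14)
Q = -3047/1561 (Q = -2 + (-567 - 1*(-642))/1561 = -2 + (-567 + 642)*(1/1561) = -2 + 75*(1/1561) = -2 + 75/1561 = -3047/1561 ≈ -1.9520)
((T - o(-15, 20)) + Q)**2 = ((47863/160 - 1*20) - 3047/1561)**2 = ((47863/160 - 20) - 3047/1561)**2 = (44663/160 - 3047/1561)**2 = (69231423/249760)**2 = 4792989930604929/62380057600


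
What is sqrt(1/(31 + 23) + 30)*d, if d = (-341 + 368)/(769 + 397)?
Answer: 3*sqrt(9726)/2332 ≈ 0.12687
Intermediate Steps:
d = 27/1166 ≈ 0.023156
sqrt(1/(31 + 23) + 30)*d = sqrt(1/(31 + 23) + 30)*(27/1166) = sqrt(1/54 + 30)*(27/1166) = sqrt(1621/54)*(27/1166) = (sqrt(9726)/18)*(27/1166) = 3*sqrt(9726)/2332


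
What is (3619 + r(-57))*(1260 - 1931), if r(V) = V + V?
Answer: -2351855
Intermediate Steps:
r(V) = 2*V
(3619 + r(-57))*(1260 - 1931) = (3619 + 2*(-57))*(1260 - 1931) = (3619 - 114)*(-671) = 3505*(-671) = -2351855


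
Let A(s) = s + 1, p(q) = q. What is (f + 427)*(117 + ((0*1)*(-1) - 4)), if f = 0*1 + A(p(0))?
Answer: 48364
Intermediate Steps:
A(s) = 1 + s
f = 1 (f = 0*1 + (1 + 0) = 0 + 1 = 1)
(f + 427)*(117 + ((0*1)*(-1) - 4)) = (1 + 427)*(117 + ((0*1)*(-1) - 4)) = 428*(117 + (0*(-1) - 4)) = 428*(117 + (0 - 4)) = 428*(117 - 4) = 428*113 = 48364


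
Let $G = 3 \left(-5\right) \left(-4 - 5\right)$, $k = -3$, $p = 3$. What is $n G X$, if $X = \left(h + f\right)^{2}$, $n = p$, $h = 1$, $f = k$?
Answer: $1620$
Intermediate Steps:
$f = -3$
$G = 135$ ($G = - 15 \left(-4 - 5\right) = \left(-15\right) \left(-9\right) = 135$)
$n = 3$
$X = 4$ ($X = \left(1 - 3\right)^{2} = \left(-2\right)^{2} = 4$)
$n G X = 3 \cdot 135 \cdot 4 = 405 \cdot 4 = 1620$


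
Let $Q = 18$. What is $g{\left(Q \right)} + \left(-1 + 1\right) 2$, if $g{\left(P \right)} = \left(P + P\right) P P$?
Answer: $11664$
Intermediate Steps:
$g{\left(P \right)} = 2 P^{3}$ ($g{\left(P \right)} = 2 P P P = 2 P^{2} P = 2 P^{3}$)
$g{\left(Q \right)} + \left(-1 + 1\right) 2 = 2 \cdot 18^{3} + \left(-1 + 1\right) 2 = 2 \cdot 5832 + 0 \cdot 2 = 11664 + 0 = 11664$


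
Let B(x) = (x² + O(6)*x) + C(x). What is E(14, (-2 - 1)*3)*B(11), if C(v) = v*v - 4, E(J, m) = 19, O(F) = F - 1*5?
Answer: 4731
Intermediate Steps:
O(F) = -5 + F (O(F) = F - 5 = -5 + F)
C(v) = -4 + v² (C(v) = v² - 4 = -4 + v²)
B(x) = -4 + x + 2*x² (B(x) = (x² + (-5 + 6)*x) + (-4 + x²) = (x² + 1*x) + (-4 + x²) = (x² + x) + (-4 + x²) = (x + x²) + (-4 + x²) = -4 + x + 2*x²)
E(14, (-2 - 1)*3)*B(11) = 19*(-4 + 11 + 2*11²) = 19*(-4 + 11 + 2*121) = 19*(-4 + 11 + 242) = 19*249 = 4731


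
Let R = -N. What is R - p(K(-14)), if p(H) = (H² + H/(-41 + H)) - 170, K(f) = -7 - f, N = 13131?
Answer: -442333/34 ≈ -13010.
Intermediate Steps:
R = -13131 (R = -1*13131 = -13131)
p(H) = -170 + H² + H/(-41 + H) (p(H) = (H² + H/(-41 + H)) - 170 = -170 + H² + H/(-41 + H))
R - p(K(-14)) = -13131 - (6970 + (-7 - 1*(-14))³ - 169*(-7 - 1*(-14)) - 41*(-7 - 1*(-14))²)/(-41 + (-7 - 1*(-14))) = -13131 - (6970 + (-7 + 14)³ - 169*(-7 + 14) - 41*(-7 + 14)²)/(-41 + (-7 + 14)) = -13131 - (6970 + 7³ - 169*7 - 41*7²)/(-41 + 7) = -13131 - (6970 + 343 - 1183 - 41*49)/(-34) = -13131 - (-1)*(6970 + 343 - 1183 - 2009)/34 = -13131 - (-1)*4121/34 = -13131 - 1*(-4121/34) = -13131 + 4121/34 = -442333/34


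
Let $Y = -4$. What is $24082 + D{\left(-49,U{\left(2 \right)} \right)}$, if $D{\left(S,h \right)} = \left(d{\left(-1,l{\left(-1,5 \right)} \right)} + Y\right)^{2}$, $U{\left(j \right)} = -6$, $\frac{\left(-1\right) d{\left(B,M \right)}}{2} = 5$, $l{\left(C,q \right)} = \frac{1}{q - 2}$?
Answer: $24278$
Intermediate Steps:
$l{\left(C,q \right)} = \frac{1}{-2 + q}$
$d{\left(B,M \right)} = -10$ ($d{\left(B,M \right)} = \left(-2\right) 5 = -10$)
$D{\left(S,h \right)} = 196$ ($D{\left(S,h \right)} = \left(-10 - 4\right)^{2} = \left(-14\right)^{2} = 196$)
$24082 + D{\left(-49,U{\left(2 \right)} \right)} = 24082 + 196 = 24278$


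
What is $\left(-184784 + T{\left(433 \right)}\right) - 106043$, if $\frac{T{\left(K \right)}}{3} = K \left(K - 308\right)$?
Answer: $-128452$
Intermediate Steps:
$T{\left(K \right)} = 3 K \left(-308 + K\right)$ ($T{\left(K \right)} = 3 K \left(K - 308\right) = 3 K \left(-308 + K\right)$)
$\left(-184784 + T{\left(433 \right)}\right) - 106043 = \left(-184784 + 3 \cdot 433 \left(-308 + 433\right)\right) - 106043 = \left(-184784 + 3 \cdot 433 \cdot 125\right) - 106043 = \left(-184784 + 162375\right) - 106043 = -22409 - 106043 = -128452$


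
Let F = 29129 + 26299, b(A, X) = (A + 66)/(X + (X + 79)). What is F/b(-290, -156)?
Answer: 3228681/56 ≈ 57655.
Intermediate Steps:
b(A, X) = (66 + A)/(79 + 2*X) (b(A, X) = (66 + A)/(X + (79 + X)) = (66 + A)/(79 + 2*X))
F = 55428
F/b(-290, -156) = 55428/(((66 - 290)/(79 + 2*(-156)))) = 55428/((-224/(79 - 312))) = 55428/((-224/(-233))) = 55428/((-1/233*(-224))) = 55428/(224/233) = 55428*(233/224) = 3228681/56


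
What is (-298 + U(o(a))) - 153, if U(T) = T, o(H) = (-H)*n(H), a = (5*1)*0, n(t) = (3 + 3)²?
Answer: -451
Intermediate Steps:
n(t) = 36 (n(t) = 6² = 36)
a = 0 (a = 5*0 = 0)
o(H) = -36*H (o(H) = -H*36 = -36*H)
(-298 + U(o(a))) - 153 = (-298 - 36*0) - 153 = (-298 + 0) - 153 = -298 - 153 = -451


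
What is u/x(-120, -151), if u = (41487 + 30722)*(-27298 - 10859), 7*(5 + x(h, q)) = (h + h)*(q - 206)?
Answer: -2755278813/12235 ≈ -2.2520e+5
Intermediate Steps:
x(h, q) = -5 + 2*h*(-206 + q)/7 (x(h, q) = -5 + ((h + h)*(q - 206))/7 = -5 + ((2*h)*(-206 + q))/7 = -5 + (2*h*(-206 + q))/7 = -5 + 2*h*(-206 + q)/7)
u = -2755278813 (u = 72209*(-38157) = -2755278813)
u/x(-120, -151) = -2755278813/(-5 - 412/7*(-120) + (2/7)*(-120)*(-151)) = -2755278813/(-5 + 49440/7 + 36240/7) = -2755278813/12235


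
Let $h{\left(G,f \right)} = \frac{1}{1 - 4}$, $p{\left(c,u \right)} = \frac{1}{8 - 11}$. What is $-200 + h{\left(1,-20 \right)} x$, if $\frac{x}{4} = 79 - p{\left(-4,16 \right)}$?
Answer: $- \frac{2752}{9} \approx -305.78$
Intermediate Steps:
$p{\left(c,u \right)} = - \frac{1}{3}$ ($p{\left(c,u \right)} = \frac{1}{-3} = - \frac{1}{3}$)
$h{\left(G,f \right)} = - \frac{1}{3}$ ($h{\left(G,f \right)} = \frac{1}{-3} = - \frac{1}{3}$)
$x = \frac{952}{3}$ ($x = 4 \left(79 - - \frac{1}{3}\right) = 4 \left(79 + \frac{1}{3}\right) = 4 \cdot \frac{238}{3} = \frac{952}{3} \approx 317.33$)
$-200 + h{\left(1,-20 \right)} x = -200 - \frac{952}{9} = - \frac{2752}{9}$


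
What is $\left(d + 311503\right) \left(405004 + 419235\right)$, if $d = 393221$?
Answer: $580861005036$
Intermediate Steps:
$\left(d + 311503\right) \left(405004 + 419235\right) = \left(393221 + 311503\right) \left(405004 + 419235\right) = 704724 \cdot 824239 = 580861005036$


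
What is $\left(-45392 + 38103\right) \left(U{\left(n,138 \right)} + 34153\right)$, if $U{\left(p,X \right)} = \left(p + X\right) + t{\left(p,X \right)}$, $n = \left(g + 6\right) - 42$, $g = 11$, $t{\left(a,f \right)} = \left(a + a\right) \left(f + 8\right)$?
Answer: $-196555174$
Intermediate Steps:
$t{\left(a,f \right)} = 2 a \left(8 + f\right)$
$n = -25$ ($n = \left(11 + 6\right) - 42 = 17 - 42 = -25$)
$U{\left(p,X \right)} = X + p + 2 p \left(8 + X\right)$ ($U{\left(p,X \right)} = \left(p + X\right) + 2 p \left(8 + X\right) = \left(X + p\right) + 2 p \left(8 + X\right) = X + p + 2 p \left(8 + X\right)$)
$\left(-45392 + 38103\right) \left(U{\left(n,138 \right)} + 34153\right) = \left(-45392 + 38103\right) \left(\left(138 - 25 + 2 \left(-25\right) \left(8 + 138\right)\right) + 34153\right) = - 7289 \left(\left(138 - 25 + 2 \left(-25\right) 146\right) + 34153\right) = - 7289 \left(\left(138 - 25 - 7300\right) + 34153\right) = - 7289 \left(-7187 + 34153\right) = \left(-7289\right) 26966 = -196555174$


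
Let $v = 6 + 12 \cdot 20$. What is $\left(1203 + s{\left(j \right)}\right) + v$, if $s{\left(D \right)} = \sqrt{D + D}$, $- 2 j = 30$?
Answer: $1449 + i \sqrt{30} \approx 1449.0 + 5.4772 i$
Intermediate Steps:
$j = -15$ ($j = \left(- \frac{1}{2}\right) 30 = -15$)
$s{\left(D \right)} = \sqrt{2} \sqrt{D}$ ($s{\left(D \right)} = \sqrt{2 D} = \sqrt{2} \sqrt{D}$)
$v = 246$ ($v = 6 + 240 = 246$)
$\left(1203 + s{\left(j \right)}\right) + v = \left(1203 + \sqrt{2} \sqrt{-15}\right) + 246 = \left(1203 + \sqrt{2} i \sqrt{15}\right) + 246 = \left(1203 + i \sqrt{30}\right) + 246 = 1449 + i \sqrt{30}$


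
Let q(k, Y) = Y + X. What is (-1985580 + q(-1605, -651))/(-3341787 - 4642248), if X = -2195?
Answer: 1988426/7984035 ≈ 0.24905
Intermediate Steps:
q(k, Y) = -2195 + Y (q(k, Y) = Y - 2195 = -2195 + Y)
(-1985580 + q(-1605, -651))/(-3341787 - 4642248) = (-1985580 + (-2195 - 651))/(-3341787 - 4642248) = (-1985580 - 2846)/(-7984035) = -1988426*(-1/7984035) = 1988426/7984035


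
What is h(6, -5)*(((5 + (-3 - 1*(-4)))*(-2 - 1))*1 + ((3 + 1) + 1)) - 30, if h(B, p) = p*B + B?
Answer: 282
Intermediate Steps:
h(B, p) = B + B*p (h(B, p) = B*p + B = B + B*p)
h(6, -5)*(((5 + (-3 - 1*(-4)))*(-2 - 1))*1 + ((3 + 1) + 1)) - 30 = (6*(1 - 5))*(((5 + (-3 - 1*(-4)))*(-2 - 1))*1 + ((3 + 1) + 1)) - 30 = (6*(-4))*(((5 + (-3 + 4))*(-3))*1 + (4 + 1)) - 30 = -24*(((5 + 1)*(-3))*1 + 5) - 30 = -24*((6*(-3))*1 + 5) - 30 = -24*(-18*1 + 5) - 30 = -24*(-18 + 5) - 30 = -24*(-13) - 30 = 312 - 30 = 282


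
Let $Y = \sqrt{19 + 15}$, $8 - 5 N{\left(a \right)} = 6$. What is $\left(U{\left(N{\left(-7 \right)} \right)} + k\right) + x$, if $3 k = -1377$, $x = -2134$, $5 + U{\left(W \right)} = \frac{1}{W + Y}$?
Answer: $- \frac{1098959}{423} + \frac{25 \sqrt{34}}{846} \approx -2597.8$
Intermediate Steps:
$N{\left(a \right)} = \frac{2}{5}$ ($N{\left(a \right)} = \frac{8}{5} - \frac{6}{5} = \frac{2}{5}$)
$Y = \sqrt{34} \approx 5.8309$
$U{\left(W \right)} = -5 + \frac{1}{W + \sqrt{34}}$
$k = -459$ ($k = \frac{1}{3} \left(-1377\right) = -459$)
$\left(U{\left(N{\left(-7 \right)} \right)} + k\right) + x = \left(\frac{1 - 2 - 5 \sqrt{34}}{\frac{2}{5} + \sqrt{34}} - 459\right) - 2134 = \left(\frac{-1 - 5 \sqrt{34}}{\frac{2}{5} + \sqrt{34}} - 459\right) - 2134 = \left(-459 + \frac{-1 - 5 \sqrt{34}}{\frac{2}{5} + \sqrt{34}}\right) - 2134 = -2593 + \frac{-1 - 5 \sqrt{34}}{\frac{2}{5} + \sqrt{34}}$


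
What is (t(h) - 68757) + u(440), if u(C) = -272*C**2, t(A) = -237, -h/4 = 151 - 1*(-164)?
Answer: -52728194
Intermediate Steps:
h = -1260 (h = -4*(151 - 1*(-164)) = -4*(151 + 164) = -4*315 = -1260)
(t(h) - 68757) + u(440) = (-237 - 68757) - 272*440**2 = -68994 - 272*193600 = -68994 - 52659200 = -52728194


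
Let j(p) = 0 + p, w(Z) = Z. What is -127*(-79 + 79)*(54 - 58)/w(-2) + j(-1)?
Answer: -1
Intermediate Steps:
j(p) = p
-127*(-79 + 79)*(54 - 58)/w(-2) + j(-1) = -127*(-79 + 79)*(54 - 58)/(-2) - 1 = -127*0*(-4)*(-1)/2 - 1 = -0*(-1)/2 - 1 = -127*0 - 1 = 0 - 1 = -1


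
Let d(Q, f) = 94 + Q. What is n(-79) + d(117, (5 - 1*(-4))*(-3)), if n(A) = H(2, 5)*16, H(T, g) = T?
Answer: 243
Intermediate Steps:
n(A) = 32 (n(A) = 2*16 = 32)
n(-79) + d(117, (5 - 1*(-4))*(-3)) = 32 + (94 + 117) = 32 + 211 = 243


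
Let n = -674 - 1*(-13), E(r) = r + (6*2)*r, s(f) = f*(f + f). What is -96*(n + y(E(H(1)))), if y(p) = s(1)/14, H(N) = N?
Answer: 444096/7 ≈ 63442.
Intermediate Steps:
s(f) = 2*f**2 (s(f) = f*(2*f) = 2*f**2)
E(r) = 13*r (E(r) = r + 12*r = 13*r)
y(p) = 1/7 (y(p) = (2*1**2)/14 = (2*1)*(1/14) = 2*(1/14) = 1/7)
n = -661 (n = -674 + 13 = -661)
-96*(n + y(E(H(1)))) = -96*(-661 + 1/7) = -96*(-4626/7) = 444096/7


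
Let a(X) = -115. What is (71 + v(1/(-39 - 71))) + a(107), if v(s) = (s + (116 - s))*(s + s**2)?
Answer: -136261/3025 ≈ -45.045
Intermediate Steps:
v(s) = 116*s + 116*s**2 (v(s) = 116*(s + s**2) = 116*s + 116*s**2)
(71 + v(1/(-39 - 71))) + a(107) = (71 + 116*(1 + 1/(-39 - 71))/(-39 - 71)) - 115 = (71 + 116*(1 + 1/(-110))/(-110)) - 115 = (71 + 116*(-1/110)*(1 - 1/110)) - 115 = (71 + 116*(-1/110)*(109/110)) - 115 = (71 - 3161/3025) - 115 = 211614/3025 - 115 = -136261/3025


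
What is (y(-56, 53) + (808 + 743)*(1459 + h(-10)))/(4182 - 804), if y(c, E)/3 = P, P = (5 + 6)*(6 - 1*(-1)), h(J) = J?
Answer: 374605/563 ≈ 665.37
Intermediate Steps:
P = 77 (P = 11*(6 + 1) = 11*7 = 77)
y(c, E) = 231 (y(c, E) = 3*77 = 231)
(y(-56, 53) + (808 + 743)*(1459 + h(-10)))/(4182 - 804) = (231 + (808 + 743)*(1459 - 10))/(4182 - 804) = (231 + 1551*1449)/3378 = (231 + 2247399)*(1/3378) = 2247630*(1/3378) = 374605/563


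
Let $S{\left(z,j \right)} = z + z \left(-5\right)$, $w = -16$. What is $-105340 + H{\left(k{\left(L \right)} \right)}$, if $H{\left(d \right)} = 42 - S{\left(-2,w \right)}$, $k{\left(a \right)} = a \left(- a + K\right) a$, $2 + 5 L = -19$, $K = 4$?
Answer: $-105306$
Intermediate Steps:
$L = - \frac{21}{5}$ ($L = - \frac{2}{5} + \frac{1}{5} \left(-19\right) = - \frac{2}{5} - \frac{19}{5} = - \frac{21}{5} \approx -4.2$)
$k{\left(a \right)} = a^{2} \left(4 - a\right)$ ($k{\left(a \right)} = a \left(- a + 4\right) a = a \left(4 - a\right) a = a^{2} \left(4 - a\right)$)
$S{\left(z,j \right)} = - 4 z$ ($S{\left(z,j \right)} = z - 5 z = - 4 z$)
$H{\left(d \right)} = 34$ ($H{\left(d \right)} = 42 - \left(-4\right) \left(-2\right) = 42 - 8 = 34$)
$-105340 + H{\left(k{\left(L \right)} \right)} = -105340 + 34 = -105306$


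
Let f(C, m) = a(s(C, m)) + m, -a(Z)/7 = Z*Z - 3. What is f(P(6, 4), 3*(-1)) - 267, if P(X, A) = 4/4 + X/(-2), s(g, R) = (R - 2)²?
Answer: -4624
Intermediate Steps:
s(g, R) = (-2 + R)²
a(Z) = 21 - 7*Z² (a(Z) = -7*(Z*Z - 3) = -7*(Z² - 3) = -7*(-3 + Z²) = 21 - 7*Z²)
P(X, A) = 1 - X/2 (P(X, A) = 4*(¼) + X*(-½) = 1 - X/2)
f(C, m) = 21 + m - 7*(-2 + m)⁴ (f(C, m) = (21 - 7*(-2 + m)⁴) + m = 21 + m - 7*(-2 + m)⁴)
f(P(6, 4), 3*(-1)) - 267 = (21 + 3*(-1) - 7*(-2 + 3*(-1))⁴) - 267 = (21 - 3 - 7*(-2 - 3)⁴) - 267 = (21 - 3 - 7*(-5)⁴) - 267 = (21 - 3 - 7*625) - 267 = (21 - 3 - 4375) - 267 = -4357 - 267 = -4624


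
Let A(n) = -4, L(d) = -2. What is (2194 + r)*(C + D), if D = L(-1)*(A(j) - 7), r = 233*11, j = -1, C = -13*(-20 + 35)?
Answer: -822961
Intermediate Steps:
C = -195 (C = -13*15 = -195)
r = 2563
D = 22 (D = -2*(-4 - 7) = -2*(-11) = 22)
(2194 + r)*(C + D) = (2194 + 2563)*(-195 + 22) = 4757*(-173) = -822961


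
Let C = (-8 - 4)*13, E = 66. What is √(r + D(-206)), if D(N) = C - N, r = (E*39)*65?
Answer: 8*√2615 ≈ 409.10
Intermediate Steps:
C = -156 (C = -12*13 = -156)
r = 167310 (r = (66*39)*65 = 2574*65 = 167310)
D(N) = -156 - N
√(r + D(-206)) = √(167310 + (-156 - 1*(-206))) = √(167310 + (-156 + 206)) = √(167310 + 50) = √167360 = 8*√2615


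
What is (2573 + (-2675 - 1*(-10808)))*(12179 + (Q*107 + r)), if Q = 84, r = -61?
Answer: 225960836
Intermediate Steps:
(2573 + (-2675 - 1*(-10808)))*(12179 + (Q*107 + r)) = (2573 + (-2675 - 1*(-10808)))*(12179 + (84*107 - 61)) = (2573 + (-2675 + 10808))*(12179 + (8988 - 61)) = (2573 + 8133)*(12179 + 8927) = 10706*21106 = 225960836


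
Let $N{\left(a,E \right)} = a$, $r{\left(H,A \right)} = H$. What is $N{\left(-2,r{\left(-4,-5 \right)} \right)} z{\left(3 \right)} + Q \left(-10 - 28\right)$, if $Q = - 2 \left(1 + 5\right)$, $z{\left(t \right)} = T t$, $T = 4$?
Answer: $432$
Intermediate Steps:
$z{\left(t \right)} = 4 t$
$Q = -12$ ($Q = \left(-2\right) 6 = -12$)
$N{\left(-2,r{\left(-4,-5 \right)} \right)} z{\left(3 \right)} + Q \left(-10 - 28\right) = - 2 \cdot 4 \cdot 3 - 12 \left(-10 - 28\right) = \left(-2\right) 12 - 12 \left(-10 - 28\right) = -24 - -456 = -24 + 456 = 432$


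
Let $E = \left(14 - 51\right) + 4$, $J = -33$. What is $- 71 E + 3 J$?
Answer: $2244$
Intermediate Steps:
$E = -33$ ($E = -37 + 4 = -33$)
$- 71 E + 3 J = \left(-71\right) \left(-33\right) + 3 \left(-33\right) = 2343 - 99 = 2244$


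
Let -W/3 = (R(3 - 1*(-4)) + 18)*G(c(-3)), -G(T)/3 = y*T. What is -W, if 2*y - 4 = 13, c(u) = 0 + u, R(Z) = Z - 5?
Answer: 4590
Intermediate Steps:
R(Z) = -5 + Z
c(u) = u
y = 17/2 (y = 2 + (½)*13 = 2 + 13/2 = 17/2 ≈ 8.5000)
G(T) = -51*T/2
W = -4590 (W = -3*((-5 + (3 - 1*(-4))) + 18)*(-51/2*(-3)) = -3*((-5 + (3 + 4)) + 18)*153/2 = -3*((-5 + 7) + 18)*153/2 = -3*(2 + 18)*153/2 = -60*153/2 = -3*1530 = -4590)
-W = -1*(-4590) = 4590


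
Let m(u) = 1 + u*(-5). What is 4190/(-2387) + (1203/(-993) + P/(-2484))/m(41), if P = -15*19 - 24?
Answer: -233551192835/133456864464 ≈ -1.7500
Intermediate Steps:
m(u) = 1 - 5*u
P = -309 (P = -285 - 24 = -309)
4190/(-2387) + (1203/(-993) + P/(-2484))/m(41) = 4190/(-2387) + (1203/(-993) - 309/(-2484))/(1 - 5*41) = 4190*(-1/2387) + (1203*(-1/993) - 309*(-1/2484))/(1 - 205) = -4190/2387 + (-401/331 + 103/828)/(-204) = -4190/2387 - 297935/274068*(-1/204) = -4190/2387 + 297935/55909872 = -233551192835/133456864464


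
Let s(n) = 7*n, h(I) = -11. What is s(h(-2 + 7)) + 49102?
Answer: 49025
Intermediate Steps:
s(h(-2 + 7)) + 49102 = 7*(-11) + 49102 = -77 + 49102 = 49025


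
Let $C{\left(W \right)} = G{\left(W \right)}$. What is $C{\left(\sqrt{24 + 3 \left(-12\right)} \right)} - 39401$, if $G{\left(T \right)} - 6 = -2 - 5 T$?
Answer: $-39397 - 10 i \sqrt{3} \approx -39397.0 - 17.32 i$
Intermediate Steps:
$G{\left(T \right)} = 4 - 5 T$ ($G{\left(T \right)} = 6 - \left(2 + 5 T\right) = 4 - 5 T$)
$C{\left(W \right)} = 4 - 5 W$
$C{\left(\sqrt{24 + 3 \left(-12\right)} \right)} - 39401 = \left(4 - 5 \sqrt{24 + 3 \left(-12\right)}\right) - 39401 = \left(4 - 5 \sqrt{24 - 36}\right) - 39401 = \left(4 - 5 \sqrt{-12}\right) - 39401 = \left(4 - 5 \cdot 2 i \sqrt{3}\right) - 39401 = \left(4 - 10 i \sqrt{3}\right) - 39401 = -39397 - 10 i \sqrt{3}$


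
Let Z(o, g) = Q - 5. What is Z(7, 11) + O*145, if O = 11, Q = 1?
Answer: 1591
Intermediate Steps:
Z(o, g) = -4 (Z(o, g) = 1 - 5 = -4)
Z(7, 11) + O*145 = -4 + 11*145 = -4 + 1595 = 1591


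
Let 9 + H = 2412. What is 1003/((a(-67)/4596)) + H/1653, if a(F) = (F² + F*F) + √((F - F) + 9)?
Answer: 2547186969/4948531 ≈ 514.74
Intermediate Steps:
H = 2403 (H = -9 + 2412 = 2403)
a(F) = 3 + 2*F² (a(F) = (F² + F²) + √(0 + 9) = 2*F² + √9 = 2*F² + 3 = 3 + 2*F²)
1003/((a(-67)/4596)) + H/1653 = 1003/(((3 + 2*(-67)²)/4596)) + 2403/1653 = 1003/(((3 + 2*4489)*(1/4596))) + 2403*(1/1653) = 1003/(((3 + 8978)*(1/4596))) + 801/551 = 1003/((8981*(1/4596))) + 801/551 = 1003/(8981/4596) + 801/551 = 1003*(4596/8981) + 801/551 = 4609788/8981 + 801/551 = 2547186969/4948531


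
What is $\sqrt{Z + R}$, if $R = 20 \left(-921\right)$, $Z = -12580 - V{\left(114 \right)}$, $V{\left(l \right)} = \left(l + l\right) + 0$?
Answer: $2 i \sqrt{7807} \approx 176.71 i$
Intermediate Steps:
$V{\left(l \right)} = 2 l$ ($V{\left(l \right)} = 2 l + 0 = 2 l$)
$Z = -12808$ ($Z = -12580 - 2 \cdot 114 = -12580 - 228 = -12808$)
$R = -18420$
$\sqrt{Z + R} = \sqrt{-12808 - 18420} = \sqrt{-31228} = 2 i \sqrt{7807}$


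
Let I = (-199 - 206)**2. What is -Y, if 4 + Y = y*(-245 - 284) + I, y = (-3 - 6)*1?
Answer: -168782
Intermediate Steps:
y = -9 (y = -9*1 = -9)
I = 164025 (I = (-405)**2 = 164025)
Y = 168782 (Y = -4 + (-9*(-245 - 284) + 164025) = -4 + (-9*(-529) + 164025) = -4 + (4761 + 164025) = -4 + 168786 = 168782)
-Y = -1*168782 = -168782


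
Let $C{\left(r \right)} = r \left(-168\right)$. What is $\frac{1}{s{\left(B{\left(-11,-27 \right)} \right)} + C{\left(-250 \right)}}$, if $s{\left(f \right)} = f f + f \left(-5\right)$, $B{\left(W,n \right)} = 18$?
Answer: $\frac{1}{42234} \approx 2.3678 \cdot 10^{-5}$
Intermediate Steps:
$C{\left(r \right)} = - 168 r$
$s{\left(f \right)} = f^{2} - 5 f$
$\frac{1}{s{\left(B{\left(-11,-27 \right)} \right)} + C{\left(-250 \right)}} = \frac{1}{18 \left(-5 + 18\right) - -42000} = \frac{1}{18 \cdot 13 + 42000} = \frac{1}{234 + 42000} = \frac{1}{42234}$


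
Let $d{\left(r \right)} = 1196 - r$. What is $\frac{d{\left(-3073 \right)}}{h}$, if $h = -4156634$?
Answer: $- \frac{4269}{4156634} \approx -0.001027$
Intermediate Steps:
$\frac{d{\left(-3073 \right)}}{h} = \frac{1196 - -3073}{-4156634} = \left(1196 + 3073\right) \left(- \frac{1}{4156634}\right) = 4269 \left(- \frac{1}{4156634}\right) = - \frac{4269}{4156634}$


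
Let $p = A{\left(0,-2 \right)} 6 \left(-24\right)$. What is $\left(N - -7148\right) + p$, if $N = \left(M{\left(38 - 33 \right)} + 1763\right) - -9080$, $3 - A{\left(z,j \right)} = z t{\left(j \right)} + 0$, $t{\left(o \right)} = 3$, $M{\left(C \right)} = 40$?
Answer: $17599$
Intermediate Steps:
$A{\left(z,j \right)} = 3 - 3 z$ ($A{\left(z,j \right)} = 3 - \left(z 3 + 0\right) = 3 - \left(3 z + 0\right) = 3 - 3 z$)
$N = 10883$ ($N = \left(40 + 1763\right) - -9080 = 1803 + 9080 = 10883$)
$p = -432$ ($p = \left(3 - 0\right) 6 \left(-24\right) = \left(3 + 0\right) 6 \left(-24\right) = 3 \cdot 6 \left(-24\right) = 18 \left(-24\right) = -432$)
$\left(N - -7148\right) + p = \left(10883 - -7148\right) - 432 = \left(10883 + 7148\right) - 432 = 18031 - 432 = 17599$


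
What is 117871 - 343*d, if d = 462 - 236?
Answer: 40353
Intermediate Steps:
d = 226
117871 - 343*d = 117871 - 343*226 = 117871 - 1*77518 = 117871 - 77518 = 40353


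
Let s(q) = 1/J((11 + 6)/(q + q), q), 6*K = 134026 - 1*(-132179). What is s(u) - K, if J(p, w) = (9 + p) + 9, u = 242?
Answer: -774566847/17458 ≈ -44367.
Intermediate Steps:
J(p, w) = 18 + p
K = 88735/2 (K = (134026 - 1*(-132179))/6 = (134026 + 132179)/6 = (⅙)*266205 = 88735/2 ≈ 44368.)
s(q) = 1/(18 + 17/(2*q)) (s(q) = 1/(18 + (11 + 6)/(q + q)) = 1/(18 + 17/((2*q))) = 1/(18 + 17*(1/(2*q))) = 1/(18 + 17/(2*q)))
s(u) - K = 2*242/(17 + 36*242) - 1*88735/2 = 2*242/(17 + 8712) - 88735/2 = 2*242/8729 - 88735/2 = 2*242*(1/8729) - 88735/2 = 484/8729 - 88735/2 = -774566847/17458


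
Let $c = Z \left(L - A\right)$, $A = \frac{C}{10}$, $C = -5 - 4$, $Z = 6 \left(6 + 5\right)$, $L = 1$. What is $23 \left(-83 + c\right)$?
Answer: $\frac{4876}{5} \approx 975.2$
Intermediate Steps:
$Z = 66$ ($Z = 6 \cdot 11 = 66$)
$C = -9$ ($C = -5 - 4 = -9$)
$A = - \frac{9}{10} \approx -0.9$
$c = \frac{627}{5}$ ($c = 66 \left(1 - - \frac{9}{10}\right) = 66 \left(1 + \frac{9}{10}\right) = 66 \cdot \frac{19}{10} = \frac{627}{5} \approx 125.4$)
$23 \left(-83 + c\right) = 23 \left(-83 + \frac{627}{5}\right) = 23 \cdot \frac{212}{5} = \frac{4876}{5}$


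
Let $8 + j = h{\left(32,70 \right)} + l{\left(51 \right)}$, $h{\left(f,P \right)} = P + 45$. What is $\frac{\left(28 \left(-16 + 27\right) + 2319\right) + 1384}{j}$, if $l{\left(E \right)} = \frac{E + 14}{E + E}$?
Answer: $\frac{409122}{10979} \approx 37.264$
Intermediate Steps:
$l{\left(E \right)} = \frac{14 + E}{2 E}$
$h{\left(f,P \right)} = 45 + P$
$j = \frac{10979}{102}$ ($j = -8 + \left(\left(45 + 70\right) + \frac{14 + 51}{2 \cdot 51}\right) = -8 + \left(115 + \frac{1}{2} \cdot \frac{1}{51} \cdot 65\right) = -8 + \left(115 + \frac{65}{102}\right) = -8 + \frac{11795}{102} = \frac{10979}{102} \approx 107.64$)
$\frac{\left(28 \left(-16 + 27\right) + 2319\right) + 1384}{j} = \frac{\left(28 \left(-16 + 27\right) + 2319\right) + 1384}{\frac{10979}{102}} = \left(\left(28 \cdot 11 + 2319\right) + 1384\right) \frac{102}{10979} = \left(\left(308 + 2319\right) + 1384\right) \frac{102}{10979} = \left(2627 + 1384\right) \frac{102}{10979} = 4011 \cdot \frac{102}{10979} = \frac{409122}{10979}$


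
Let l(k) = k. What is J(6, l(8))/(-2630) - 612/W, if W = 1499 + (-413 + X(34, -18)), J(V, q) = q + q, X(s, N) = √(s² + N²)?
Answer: -220853602/387239885 + 306*√370/294479 ≈ -0.55034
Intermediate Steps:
X(s, N) = √(N² + s²)
J(V, q) = 2*q
W = 1086 + 2*√370 (W = 1499 + (-413 + √((-18)² + 34²)) = 1499 + (-413 + √(324 + 1156)) = 1499 + (-413 + √1480) = 1499 + (-413 + 2*√370) = 1086 + 2*√370 ≈ 1124.5)
J(6, l(8))/(-2630) - 612/W = (2*8)/(-2630) - 612/(1086 + 2*√370) = 16*(-1/2630) - 612/(1086 + 2*√370) = -8/1315 - 612/(1086 + 2*√370)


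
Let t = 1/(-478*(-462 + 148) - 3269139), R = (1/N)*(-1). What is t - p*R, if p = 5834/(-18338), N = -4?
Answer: 9098223423/114394167772 ≈ 0.079534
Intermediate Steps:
p = -2917/9169 (p = 5834*(-1/18338) = -2917/9169 ≈ -0.31814)
R = ¼ (R = (1/(-4))*(-1) = (1*(-¼))*(-1) = -¼*(-1) = ¼ ≈ 0.25000)
t = -1/3119047 (t = 1/(-478*(-314) - 3269139) = 1/(150092 - 3269139) = 1/(-3119047) = -1/3119047 ≈ -3.2061e-7)
t - p*R = -1/3119047 - (-2917)/(9169*4) = -1/3119047 - 1*(-2917/36676) = -1/3119047 + 2917/36676 = 9098223423/114394167772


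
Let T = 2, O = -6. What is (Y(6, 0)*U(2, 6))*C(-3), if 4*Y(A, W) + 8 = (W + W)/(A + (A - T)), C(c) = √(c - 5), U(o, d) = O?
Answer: 24*I*√2 ≈ 33.941*I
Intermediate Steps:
U(o, d) = -6
C(c) = √(-5 + c)
Y(A, W) = -2 + W/(2*(-2 + 2*A)) (Y(A, W) = -2 + ((W + W)/(A + (A - 1*2)))/4 = -2 + ((2*W)/(A + (A - 2)))/4 = -2 + ((2*W)/(A + (-2 + A)))/4 = -2 + ((2*W)/(-2 + 2*A))/4 = -2 + (2*W/(-2 + 2*A))/4 = -2 + W/(2*(-2 + 2*A)))
(Y(6, 0)*U(2, 6))*C(-3) = (((8 + 0 - 8*6)/(4*(-1 + 6)))*(-6))*√(-5 - 3) = (((¼)*(8 + 0 - 48)/5)*(-6))*√(-8) = (((¼)*(⅕)*(-40))*(-6))*(2*I*√2) = (-2*(-6))*(2*I*√2) = 12*(2*I*√2) = 24*I*√2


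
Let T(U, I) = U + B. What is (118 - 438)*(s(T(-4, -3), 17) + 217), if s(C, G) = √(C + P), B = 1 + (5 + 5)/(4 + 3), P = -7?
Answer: -69440 - 640*I*√105/7 ≈ -69440.0 - 936.86*I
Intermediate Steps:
B = 17/7 (B = 1 + 10/7 = 17/7 ≈ 2.4286)
T(U, I) = 17/7 + U (T(U, I) = U + 17/7 = 17/7 + U)
s(C, G) = √(-7 + C) (s(C, G) = √(C - 7) = √(-7 + C))
(118 - 438)*(s(T(-4, -3), 17) + 217) = (118 - 438)*(√(-7 + (17/7 - 4)) + 217) = -320*(√(-7 - 11/7) + 217) = -320*(√(-60/7) + 217) = -320*(2*I*√105/7 + 217) = -320*(217 + 2*I*√105/7) = -69440 - 640*I*√105/7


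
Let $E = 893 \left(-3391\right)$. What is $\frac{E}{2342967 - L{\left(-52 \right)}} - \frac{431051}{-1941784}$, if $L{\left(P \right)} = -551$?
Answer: $- \frac{2434931342687}{2275302878056} \approx -1.0702$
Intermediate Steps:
$E = -3028163$
$\frac{E}{2342967 - L{\left(-52 \right)}} - \frac{431051}{-1941784} = - \frac{3028163}{2342967 - -551} - \frac{431051}{-1941784} = - \frac{3028163}{2342967 + 551} - - \frac{431051}{1941784} = - \frac{3028163}{2343518} + \frac{431051}{1941784} = - \frac{2434931342687}{2275302878056}$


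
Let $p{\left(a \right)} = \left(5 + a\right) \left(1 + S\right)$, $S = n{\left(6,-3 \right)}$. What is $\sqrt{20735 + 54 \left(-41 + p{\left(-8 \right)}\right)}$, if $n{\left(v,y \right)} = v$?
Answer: $\sqrt{17387} \approx 131.86$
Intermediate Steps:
$S = 6$
$p{\left(a \right)} = 35 + 7 a$ ($p{\left(a \right)} = \left(5 + a\right) \left(1 + 6\right) = \left(5 + a\right) 7 = 35 + 7 a$)
$\sqrt{20735 + 54 \left(-41 + p{\left(-8 \right)}\right)} = \sqrt{20735 + 54 \left(-41 + \left(35 + 7 \left(-8\right)\right)\right)} = \sqrt{20735 + 54 \left(-41 + \left(35 - 56\right)\right)} = \sqrt{20735 + 54 \left(-41 - 21\right)} = \sqrt{20735 + 54 \left(-62\right)} = \sqrt{20735 - 3348} = \sqrt{17387}$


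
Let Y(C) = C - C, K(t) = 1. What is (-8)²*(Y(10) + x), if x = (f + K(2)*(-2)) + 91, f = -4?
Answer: 5440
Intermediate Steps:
Y(C) = 0
x = 85 (x = (-4 + 1*(-2)) + 91 = (-4 - 2) + 91 = -6 + 91 = 85)
(-8)²*(Y(10) + x) = (-8)²*(0 + 85) = 64*85 = 5440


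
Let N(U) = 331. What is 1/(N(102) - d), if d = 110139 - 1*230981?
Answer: 1/121173 ≈ 8.2527e-6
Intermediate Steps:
d = -120842 (d = 110139 - 230981 = -120842)
1/(N(102) - d) = 1/(331 - 1*(-120842)) = 1/(331 + 120842) = 1/121173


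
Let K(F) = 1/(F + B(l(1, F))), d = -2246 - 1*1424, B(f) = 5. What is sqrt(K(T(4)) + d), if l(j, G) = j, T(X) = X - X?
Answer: I*sqrt(91745)/5 ≈ 60.579*I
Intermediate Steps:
T(X) = 0
d = -3670 (d = -2246 - 1424 = -3670)
K(F) = 1/(5 + F) (K(F) = 1/(F + 5) = 1/(5 + F))
sqrt(K(T(4)) + d) = sqrt(1/(5 + 0) - 3670) = sqrt(1/5 - 3670) = sqrt(-18349/5) = I*sqrt(91745)/5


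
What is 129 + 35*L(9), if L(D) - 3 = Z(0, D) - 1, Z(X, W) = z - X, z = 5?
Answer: 374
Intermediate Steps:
Z(X, W) = 5 - X
L(D) = 7 (L(D) = 3 + ((5 - 1*0) - 1) = 3 + ((5 + 0) - 1) = 3 + (5 - 1) = 3 + 4 = 7)
129 + 35*L(9) = 129 + 35*7 = 129 + 245 = 374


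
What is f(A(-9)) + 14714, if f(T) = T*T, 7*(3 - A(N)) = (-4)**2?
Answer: 721011/49 ≈ 14715.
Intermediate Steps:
A(N) = 5/7 (A(N) = 3 - 1/7*(-4)**2 = 3 - 1/7*16 = 3 - 16/7 = 5/7)
f(T) = T**2
f(A(-9)) + 14714 = (5/7)**2 + 14714 = 25/49 + 14714 = 721011/49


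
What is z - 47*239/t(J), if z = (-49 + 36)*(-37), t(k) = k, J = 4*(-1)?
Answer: 13157/4 ≈ 3289.3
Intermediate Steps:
J = -4
z = 481 (z = -13*(-37) = 481)
z - 47*239/t(J) = 481 - 47*239/(-4) = 481 - 11233*(-1)/4 = 481 - 1*(-11233/4) = 481 + 11233/4 = 13157/4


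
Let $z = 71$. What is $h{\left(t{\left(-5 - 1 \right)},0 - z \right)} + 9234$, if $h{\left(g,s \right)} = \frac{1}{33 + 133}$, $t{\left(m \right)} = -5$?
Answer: $\frac{1532845}{166} \approx 9234.0$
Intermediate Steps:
$h{\left(g,s \right)} = \frac{1}{166}$
$h{\left(t{\left(-5 - 1 \right)},0 - z \right)} + 9234 = \frac{1}{166} + 9234 = \frac{1532845}{166}$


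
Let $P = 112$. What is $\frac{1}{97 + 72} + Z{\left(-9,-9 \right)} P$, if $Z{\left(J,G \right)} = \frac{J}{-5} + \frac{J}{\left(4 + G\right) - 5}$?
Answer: $\frac{255533}{845} \approx 302.41$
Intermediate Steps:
$Z{\left(J,G \right)} = - \frac{J}{5} + \frac{J}{-1 + G}$ ($Z{\left(J,G \right)} = J \left(- \frac{1}{5}\right) + \frac{J}{\left(4 + G\right) - 5} = - \frac{J}{5} + \frac{J}{-1 + G}$)
$\frac{1}{97 + 72} + Z{\left(-9,-9 \right)} P = \frac{1}{97 + 72} + \frac{1}{5} \left(-9\right) \frac{1}{-1 - 9} \left(6 - -9\right) 112 = \frac{1}{169} + \frac{1}{5} \left(-9\right) \frac{1}{-10} \left(6 + 9\right) 112 = \frac{1}{169} + \frac{1}{5} \left(-9\right) \left(- \frac{1}{10}\right) 15 \cdot 112 = \frac{1}{169} + \frac{27}{10} \cdot 112 = \frac{1}{169} + \frac{1512}{5} = \frac{255533}{845}$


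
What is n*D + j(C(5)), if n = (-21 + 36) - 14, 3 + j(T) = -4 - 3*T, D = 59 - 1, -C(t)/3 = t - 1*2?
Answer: 78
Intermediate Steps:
C(t) = 6 - 3*t (C(t) = -3*(t - 1*2) = -3*(t - 2) = -3*(-2 + t) = 6 - 3*t)
D = 58
j(T) = -7 - 3*T (j(T) = -3 + (-4 - 3*T) = -7 - 3*T)
n = 1 (n = 15 - 14 = 1)
n*D + j(C(5)) = 1*58 + (-7 - 3*(6 - 3*5)) = 58 + (-7 - 3*(6 - 15)) = 58 + (-7 - 3*(-9)) = 58 + (-7 + 27) = 58 + 20 = 78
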